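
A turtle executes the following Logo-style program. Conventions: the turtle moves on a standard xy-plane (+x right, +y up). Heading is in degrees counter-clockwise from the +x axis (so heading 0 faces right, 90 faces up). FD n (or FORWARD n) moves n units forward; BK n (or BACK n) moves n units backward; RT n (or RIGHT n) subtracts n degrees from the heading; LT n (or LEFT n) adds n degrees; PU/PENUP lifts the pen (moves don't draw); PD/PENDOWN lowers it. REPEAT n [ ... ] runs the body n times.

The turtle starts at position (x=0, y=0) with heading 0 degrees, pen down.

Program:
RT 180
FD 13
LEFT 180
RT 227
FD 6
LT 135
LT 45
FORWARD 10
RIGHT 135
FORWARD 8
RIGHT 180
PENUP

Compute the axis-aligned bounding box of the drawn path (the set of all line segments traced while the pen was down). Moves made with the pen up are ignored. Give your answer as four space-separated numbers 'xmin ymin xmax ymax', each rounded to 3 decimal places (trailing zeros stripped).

Executing turtle program step by step:
Start: pos=(0,0), heading=0, pen down
RT 180: heading 0 -> 180
FD 13: (0,0) -> (-13,0) [heading=180, draw]
LT 180: heading 180 -> 0
RT 227: heading 0 -> 133
FD 6: (-13,0) -> (-17.092,4.388) [heading=133, draw]
LT 135: heading 133 -> 268
LT 45: heading 268 -> 313
FD 10: (-17.092,4.388) -> (-10.272,-2.925) [heading=313, draw]
RT 135: heading 313 -> 178
FD 8: (-10.272,-2.925) -> (-18.267,-2.646) [heading=178, draw]
RT 180: heading 178 -> 358
PU: pen up
Final: pos=(-18.267,-2.646), heading=358, 4 segment(s) drawn

Segment endpoints: x in {-18.267, -17.092, -13, -10.272, 0}, y in {-2.925, -2.646, 0, 0, 4.388}
xmin=-18.267, ymin=-2.925, xmax=0, ymax=4.388

Answer: -18.267 -2.925 0 4.388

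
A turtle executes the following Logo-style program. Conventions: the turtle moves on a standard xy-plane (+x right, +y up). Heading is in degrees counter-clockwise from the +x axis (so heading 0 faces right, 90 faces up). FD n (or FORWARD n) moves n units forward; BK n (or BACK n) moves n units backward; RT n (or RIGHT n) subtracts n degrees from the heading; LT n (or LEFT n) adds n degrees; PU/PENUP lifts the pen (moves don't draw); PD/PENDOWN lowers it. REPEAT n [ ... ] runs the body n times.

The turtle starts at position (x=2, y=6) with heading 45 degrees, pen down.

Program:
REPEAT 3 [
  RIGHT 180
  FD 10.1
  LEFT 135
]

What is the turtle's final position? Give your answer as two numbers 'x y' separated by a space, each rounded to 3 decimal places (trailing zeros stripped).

Answer: -22.384 6

Derivation:
Executing turtle program step by step:
Start: pos=(2,6), heading=45, pen down
REPEAT 3 [
  -- iteration 1/3 --
  RT 180: heading 45 -> 225
  FD 10.1: (2,6) -> (-5.142,-1.142) [heading=225, draw]
  LT 135: heading 225 -> 0
  -- iteration 2/3 --
  RT 180: heading 0 -> 180
  FD 10.1: (-5.142,-1.142) -> (-15.242,-1.142) [heading=180, draw]
  LT 135: heading 180 -> 315
  -- iteration 3/3 --
  RT 180: heading 315 -> 135
  FD 10.1: (-15.242,-1.142) -> (-22.384,6) [heading=135, draw]
  LT 135: heading 135 -> 270
]
Final: pos=(-22.384,6), heading=270, 3 segment(s) drawn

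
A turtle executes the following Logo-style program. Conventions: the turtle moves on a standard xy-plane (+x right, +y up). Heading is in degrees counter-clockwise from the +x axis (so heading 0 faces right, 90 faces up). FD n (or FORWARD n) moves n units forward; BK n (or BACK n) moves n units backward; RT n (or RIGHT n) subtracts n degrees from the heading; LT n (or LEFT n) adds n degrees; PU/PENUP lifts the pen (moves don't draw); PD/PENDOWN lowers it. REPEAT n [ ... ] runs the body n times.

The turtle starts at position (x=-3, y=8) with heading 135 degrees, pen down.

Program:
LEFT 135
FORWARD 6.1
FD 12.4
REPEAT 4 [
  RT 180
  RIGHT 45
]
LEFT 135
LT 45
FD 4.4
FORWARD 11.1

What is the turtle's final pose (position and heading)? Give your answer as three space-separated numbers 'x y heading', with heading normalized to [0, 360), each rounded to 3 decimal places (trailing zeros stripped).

Executing turtle program step by step:
Start: pos=(-3,8), heading=135, pen down
LT 135: heading 135 -> 270
FD 6.1: (-3,8) -> (-3,1.9) [heading=270, draw]
FD 12.4: (-3,1.9) -> (-3,-10.5) [heading=270, draw]
REPEAT 4 [
  -- iteration 1/4 --
  RT 180: heading 270 -> 90
  RT 45: heading 90 -> 45
  -- iteration 2/4 --
  RT 180: heading 45 -> 225
  RT 45: heading 225 -> 180
  -- iteration 3/4 --
  RT 180: heading 180 -> 0
  RT 45: heading 0 -> 315
  -- iteration 4/4 --
  RT 180: heading 315 -> 135
  RT 45: heading 135 -> 90
]
LT 135: heading 90 -> 225
LT 45: heading 225 -> 270
FD 4.4: (-3,-10.5) -> (-3,-14.9) [heading=270, draw]
FD 11.1: (-3,-14.9) -> (-3,-26) [heading=270, draw]
Final: pos=(-3,-26), heading=270, 4 segment(s) drawn

Answer: -3 -26 270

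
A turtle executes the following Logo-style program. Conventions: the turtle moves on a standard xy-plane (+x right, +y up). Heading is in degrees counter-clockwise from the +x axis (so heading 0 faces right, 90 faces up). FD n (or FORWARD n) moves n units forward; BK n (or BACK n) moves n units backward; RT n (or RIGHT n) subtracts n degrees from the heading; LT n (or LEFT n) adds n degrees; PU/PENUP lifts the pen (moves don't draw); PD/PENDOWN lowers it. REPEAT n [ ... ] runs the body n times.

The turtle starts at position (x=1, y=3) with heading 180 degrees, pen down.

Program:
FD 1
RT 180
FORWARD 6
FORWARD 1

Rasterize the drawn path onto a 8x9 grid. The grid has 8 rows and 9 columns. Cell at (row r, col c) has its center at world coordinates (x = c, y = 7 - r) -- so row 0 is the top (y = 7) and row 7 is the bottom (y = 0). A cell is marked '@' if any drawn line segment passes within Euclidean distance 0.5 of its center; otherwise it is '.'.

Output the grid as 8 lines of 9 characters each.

Segment 0: (1,3) -> (0,3)
Segment 1: (0,3) -> (6,3)
Segment 2: (6,3) -> (7,3)

Answer: .........
.........
.........
.........
@@@@@@@@.
.........
.........
.........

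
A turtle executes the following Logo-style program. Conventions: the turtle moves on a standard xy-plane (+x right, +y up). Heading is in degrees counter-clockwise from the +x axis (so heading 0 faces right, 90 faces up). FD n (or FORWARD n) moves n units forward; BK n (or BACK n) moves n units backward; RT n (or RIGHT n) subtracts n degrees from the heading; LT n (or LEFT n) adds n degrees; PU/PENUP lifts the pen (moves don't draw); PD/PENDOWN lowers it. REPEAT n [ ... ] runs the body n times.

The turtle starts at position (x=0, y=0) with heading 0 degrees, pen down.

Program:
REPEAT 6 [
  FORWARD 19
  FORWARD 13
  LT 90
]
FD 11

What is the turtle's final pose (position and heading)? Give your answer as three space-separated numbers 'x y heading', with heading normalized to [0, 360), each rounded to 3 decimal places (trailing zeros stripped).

Answer: 21 32 180

Derivation:
Executing turtle program step by step:
Start: pos=(0,0), heading=0, pen down
REPEAT 6 [
  -- iteration 1/6 --
  FD 19: (0,0) -> (19,0) [heading=0, draw]
  FD 13: (19,0) -> (32,0) [heading=0, draw]
  LT 90: heading 0 -> 90
  -- iteration 2/6 --
  FD 19: (32,0) -> (32,19) [heading=90, draw]
  FD 13: (32,19) -> (32,32) [heading=90, draw]
  LT 90: heading 90 -> 180
  -- iteration 3/6 --
  FD 19: (32,32) -> (13,32) [heading=180, draw]
  FD 13: (13,32) -> (0,32) [heading=180, draw]
  LT 90: heading 180 -> 270
  -- iteration 4/6 --
  FD 19: (0,32) -> (0,13) [heading=270, draw]
  FD 13: (0,13) -> (0,0) [heading=270, draw]
  LT 90: heading 270 -> 0
  -- iteration 5/6 --
  FD 19: (0,0) -> (19,0) [heading=0, draw]
  FD 13: (19,0) -> (32,0) [heading=0, draw]
  LT 90: heading 0 -> 90
  -- iteration 6/6 --
  FD 19: (32,0) -> (32,19) [heading=90, draw]
  FD 13: (32,19) -> (32,32) [heading=90, draw]
  LT 90: heading 90 -> 180
]
FD 11: (32,32) -> (21,32) [heading=180, draw]
Final: pos=(21,32), heading=180, 13 segment(s) drawn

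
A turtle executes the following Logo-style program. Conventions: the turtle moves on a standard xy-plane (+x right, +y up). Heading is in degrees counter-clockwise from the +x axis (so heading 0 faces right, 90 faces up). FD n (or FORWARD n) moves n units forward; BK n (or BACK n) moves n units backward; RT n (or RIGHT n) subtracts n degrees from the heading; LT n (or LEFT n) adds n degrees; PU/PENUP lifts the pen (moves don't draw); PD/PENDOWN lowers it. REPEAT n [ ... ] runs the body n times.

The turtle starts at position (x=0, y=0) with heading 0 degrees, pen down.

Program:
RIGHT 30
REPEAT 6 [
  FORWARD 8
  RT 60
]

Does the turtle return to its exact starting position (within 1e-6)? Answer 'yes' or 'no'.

Executing turtle program step by step:
Start: pos=(0,0), heading=0, pen down
RT 30: heading 0 -> 330
REPEAT 6 [
  -- iteration 1/6 --
  FD 8: (0,0) -> (6.928,-4) [heading=330, draw]
  RT 60: heading 330 -> 270
  -- iteration 2/6 --
  FD 8: (6.928,-4) -> (6.928,-12) [heading=270, draw]
  RT 60: heading 270 -> 210
  -- iteration 3/6 --
  FD 8: (6.928,-12) -> (0,-16) [heading=210, draw]
  RT 60: heading 210 -> 150
  -- iteration 4/6 --
  FD 8: (0,-16) -> (-6.928,-12) [heading=150, draw]
  RT 60: heading 150 -> 90
  -- iteration 5/6 --
  FD 8: (-6.928,-12) -> (-6.928,-4) [heading=90, draw]
  RT 60: heading 90 -> 30
  -- iteration 6/6 --
  FD 8: (-6.928,-4) -> (0,0) [heading=30, draw]
  RT 60: heading 30 -> 330
]
Final: pos=(0,0), heading=330, 6 segment(s) drawn

Start position: (0, 0)
Final position: (0, 0)
Distance = 0; < 1e-6 -> CLOSED

Answer: yes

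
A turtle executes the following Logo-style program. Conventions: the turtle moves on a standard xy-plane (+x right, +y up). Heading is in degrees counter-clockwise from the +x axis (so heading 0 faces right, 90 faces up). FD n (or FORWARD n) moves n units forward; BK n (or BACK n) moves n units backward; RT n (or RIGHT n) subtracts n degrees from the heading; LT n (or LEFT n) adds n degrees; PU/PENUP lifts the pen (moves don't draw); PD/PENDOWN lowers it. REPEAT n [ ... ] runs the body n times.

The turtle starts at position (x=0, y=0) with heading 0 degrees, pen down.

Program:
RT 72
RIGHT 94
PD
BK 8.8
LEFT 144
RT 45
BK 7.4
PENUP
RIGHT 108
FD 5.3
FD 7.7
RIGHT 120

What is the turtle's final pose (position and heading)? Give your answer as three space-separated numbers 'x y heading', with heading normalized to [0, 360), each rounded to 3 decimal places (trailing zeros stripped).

Answer: -7.303 7.808 65

Derivation:
Executing turtle program step by step:
Start: pos=(0,0), heading=0, pen down
RT 72: heading 0 -> 288
RT 94: heading 288 -> 194
PD: pen down
BK 8.8: (0,0) -> (8.539,2.129) [heading=194, draw]
LT 144: heading 194 -> 338
RT 45: heading 338 -> 293
BK 7.4: (8.539,2.129) -> (5.647,8.941) [heading=293, draw]
PU: pen up
RT 108: heading 293 -> 185
FD 5.3: (5.647,8.941) -> (0.367,8.479) [heading=185, move]
FD 7.7: (0.367,8.479) -> (-7.303,7.808) [heading=185, move]
RT 120: heading 185 -> 65
Final: pos=(-7.303,7.808), heading=65, 2 segment(s) drawn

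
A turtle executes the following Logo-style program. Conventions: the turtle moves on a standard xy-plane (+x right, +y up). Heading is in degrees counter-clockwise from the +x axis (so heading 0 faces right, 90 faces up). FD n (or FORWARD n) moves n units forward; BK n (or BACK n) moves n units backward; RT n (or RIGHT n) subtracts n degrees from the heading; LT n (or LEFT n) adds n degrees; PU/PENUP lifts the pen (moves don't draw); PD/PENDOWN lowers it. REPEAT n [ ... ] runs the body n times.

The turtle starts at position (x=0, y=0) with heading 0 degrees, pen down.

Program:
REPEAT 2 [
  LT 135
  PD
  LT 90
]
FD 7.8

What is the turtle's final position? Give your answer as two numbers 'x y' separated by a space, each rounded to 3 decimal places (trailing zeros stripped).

Executing turtle program step by step:
Start: pos=(0,0), heading=0, pen down
REPEAT 2 [
  -- iteration 1/2 --
  LT 135: heading 0 -> 135
  PD: pen down
  LT 90: heading 135 -> 225
  -- iteration 2/2 --
  LT 135: heading 225 -> 0
  PD: pen down
  LT 90: heading 0 -> 90
]
FD 7.8: (0,0) -> (0,7.8) [heading=90, draw]
Final: pos=(0,7.8), heading=90, 1 segment(s) drawn

Answer: 0 7.8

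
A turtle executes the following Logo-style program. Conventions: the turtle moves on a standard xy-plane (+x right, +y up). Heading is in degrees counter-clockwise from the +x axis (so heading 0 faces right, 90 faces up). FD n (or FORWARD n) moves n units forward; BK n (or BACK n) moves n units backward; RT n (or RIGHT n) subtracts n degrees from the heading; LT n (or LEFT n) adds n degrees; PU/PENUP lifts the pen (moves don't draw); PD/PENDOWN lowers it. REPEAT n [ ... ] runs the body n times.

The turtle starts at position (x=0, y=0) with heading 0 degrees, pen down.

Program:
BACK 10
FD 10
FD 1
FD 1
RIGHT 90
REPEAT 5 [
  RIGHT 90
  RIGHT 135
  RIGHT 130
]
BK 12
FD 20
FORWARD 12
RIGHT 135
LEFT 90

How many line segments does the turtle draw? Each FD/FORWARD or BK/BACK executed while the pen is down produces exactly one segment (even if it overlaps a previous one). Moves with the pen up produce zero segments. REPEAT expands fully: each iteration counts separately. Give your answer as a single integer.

Executing turtle program step by step:
Start: pos=(0,0), heading=0, pen down
BK 10: (0,0) -> (-10,0) [heading=0, draw]
FD 10: (-10,0) -> (0,0) [heading=0, draw]
FD 1: (0,0) -> (1,0) [heading=0, draw]
FD 1: (1,0) -> (2,0) [heading=0, draw]
RT 90: heading 0 -> 270
REPEAT 5 [
  -- iteration 1/5 --
  RT 90: heading 270 -> 180
  RT 135: heading 180 -> 45
  RT 130: heading 45 -> 275
  -- iteration 2/5 --
  RT 90: heading 275 -> 185
  RT 135: heading 185 -> 50
  RT 130: heading 50 -> 280
  -- iteration 3/5 --
  RT 90: heading 280 -> 190
  RT 135: heading 190 -> 55
  RT 130: heading 55 -> 285
  -- iteration 4/5 --
  RT 90: heading 285 -> 195
  RT 135: heading 195 -> 60
  RT 130: heading 60 -> 290
  -- iteration 5/5 --
  RT 90: heading 290 -> 200
  RT 135: heading 200 -> 65
  RT 130: heading 65 -> 295
]
BK 12: (2,0) -> (-3.071,10.876) [heading=295, draw]
FD 20: (-3.071,10.876) -> (5.381,-7.25) [heading=295, draw]
FD 12: (5.381,-7.25) -> (10.452,-18.126) [heading=295, draw]
RT 135: heading 295 -> 160
LT 90: heading 160 -> 250
Final: pos=(10.452,-18.126), heading=250, 7 segment(s) drawn
Segments drawn: 7

Answer: 7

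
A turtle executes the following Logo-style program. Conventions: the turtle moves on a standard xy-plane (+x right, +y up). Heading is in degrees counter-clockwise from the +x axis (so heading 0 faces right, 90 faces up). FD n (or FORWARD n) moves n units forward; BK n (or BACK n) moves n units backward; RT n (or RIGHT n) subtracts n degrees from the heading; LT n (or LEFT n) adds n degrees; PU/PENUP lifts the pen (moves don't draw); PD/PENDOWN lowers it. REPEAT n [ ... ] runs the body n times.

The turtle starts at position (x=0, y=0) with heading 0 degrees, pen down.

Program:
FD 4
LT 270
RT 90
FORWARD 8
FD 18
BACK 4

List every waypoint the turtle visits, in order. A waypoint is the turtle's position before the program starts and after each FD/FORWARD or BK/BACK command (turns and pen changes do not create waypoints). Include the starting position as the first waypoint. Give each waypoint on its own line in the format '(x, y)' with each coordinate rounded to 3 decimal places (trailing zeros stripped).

Executing turtle program step by step:
Start: pos=(0,0), heading=0, pen down
FD 4: (0,0) -> (4,0) [heading=0, draw]
LT 270: heading 0 -> 270
RT 90: heading 270 -> 180
FD 8: (4,0) -> (-4,0) [heading=180, draw]
FD 18: (-4,0) -> (-22,0) [heading=180, draw]
BK 4: (-22,0) -> (-18,0) [heading=180, draw]
Final: pos=(-18,0), heading=180, 4 segment(s) drawn
Waypoints (5 total):
(0, 0)
(4, 0)
(-4, 0)
(-22, 0)
(-18, 0)

Answer: (0, 0)
(4, 0)
(-4, 0)
(-22, 0)
(-18, 0)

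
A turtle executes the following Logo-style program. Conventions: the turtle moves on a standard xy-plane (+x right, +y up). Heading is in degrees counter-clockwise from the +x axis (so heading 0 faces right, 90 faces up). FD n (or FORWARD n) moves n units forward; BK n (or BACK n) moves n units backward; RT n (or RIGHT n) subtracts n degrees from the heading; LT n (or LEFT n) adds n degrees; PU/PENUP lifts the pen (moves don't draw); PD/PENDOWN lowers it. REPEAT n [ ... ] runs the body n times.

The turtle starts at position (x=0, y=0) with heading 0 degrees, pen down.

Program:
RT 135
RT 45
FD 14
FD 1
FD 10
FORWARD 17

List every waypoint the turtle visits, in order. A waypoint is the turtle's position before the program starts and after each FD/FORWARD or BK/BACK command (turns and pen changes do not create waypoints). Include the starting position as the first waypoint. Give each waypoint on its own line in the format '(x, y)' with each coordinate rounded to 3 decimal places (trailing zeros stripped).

Executing turtle program step by step:
Start: pos=(0,0), heading=0, pen down
RT 135: heading 0 -> 225
RT 45: heading 225 -> 180
FD 14: (0,0) -> (-14,0) [heading=180, draw]
FD 1: (-14,0) -> (-15,0) [heading=180, draw]
FD 10: (-15,0) -> (-25,0) [heading=180, draw]
FD 17: (-25,0) -> (-42,0) [heading=180, draw]
Final: pos=(-42,0), heading=180, 4 segment(s) drawn
Waypoints (5 total):
(0, 0)
(-14, 0)
(-15, 0)
(-25, 0)
(-42, 0)

Answer: (0, 0)
(-14, 0)
(-15, 0)
(-25, 0)
(-42, 0)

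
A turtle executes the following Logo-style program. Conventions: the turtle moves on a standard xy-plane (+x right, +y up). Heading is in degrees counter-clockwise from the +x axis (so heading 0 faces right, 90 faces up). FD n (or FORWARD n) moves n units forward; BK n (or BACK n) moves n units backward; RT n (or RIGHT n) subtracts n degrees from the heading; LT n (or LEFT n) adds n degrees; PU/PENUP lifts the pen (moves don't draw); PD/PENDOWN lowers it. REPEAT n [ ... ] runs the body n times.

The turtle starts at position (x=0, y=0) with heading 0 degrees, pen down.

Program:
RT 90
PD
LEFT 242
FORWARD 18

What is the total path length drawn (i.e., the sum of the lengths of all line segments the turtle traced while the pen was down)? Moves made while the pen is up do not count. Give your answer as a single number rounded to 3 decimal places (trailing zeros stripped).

Executing turtle program step by step:
Start: pos=(0,0), heading=0, pen down
RT 90: heading 0 -> 270
PD: pen down
LT 242: heading 270 -> 152
FD 18: (0,0) -> (-15.893,8.45) [heading=152, draw]
Final: pos=(-15.893,8.45), heading=152, 1 segment(s) drawn

Segment lengths:
  seg 1: (0,0) -> (-15.893,8.45), length = 18
Total = 18

Answer: 18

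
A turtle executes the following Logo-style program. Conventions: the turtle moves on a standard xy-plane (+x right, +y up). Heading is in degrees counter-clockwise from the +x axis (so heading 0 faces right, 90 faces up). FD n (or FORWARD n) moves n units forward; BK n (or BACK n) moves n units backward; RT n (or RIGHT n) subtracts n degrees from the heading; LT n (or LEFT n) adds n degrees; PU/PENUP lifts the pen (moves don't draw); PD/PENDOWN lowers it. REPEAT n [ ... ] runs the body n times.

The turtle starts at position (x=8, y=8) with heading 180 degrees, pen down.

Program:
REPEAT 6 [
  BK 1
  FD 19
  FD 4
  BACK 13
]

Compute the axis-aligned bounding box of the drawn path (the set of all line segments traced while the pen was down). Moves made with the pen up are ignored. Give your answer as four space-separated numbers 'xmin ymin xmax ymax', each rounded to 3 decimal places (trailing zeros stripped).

Answer: -59 8 9 8

Derivation:
Executing turtle program step by step:
Start: pos=(8,8), heading=180, pen down
REPEAT 6 [
  -- iteration 1/6 --
  BK 1: (8,8) -> (9,8) [heading=180, draw]
  FD 19: (9,8) -> (-10,8) [heading=180, draw]
  FD 4: (-10,8) -> (-14,8) [heading=180, draw]
  BK 13: (-14,8) -> (-1,8) [heading=180, draw]
  -- iteration 2/6 --
  BK 1: (-1,8) -> (0,8) [heading=180, draw]
  FD 19: (0,8) -> (-19,8) [heading=180, draw]
  FD 4: (-19,8) -> (-23,8) [heading=180, draw]
  BK 13: (-23,8) -> (-10,8) [heading=180, draw]
  -- iteration 3/6 --
  BK 1: (-10,8) -> (-9,8) [heading=180, draw]
  FD 19: (-9,8) -> (-28,8) [heading=180, draw]
  FD 4: (-28,8) -> (-32,8) [heading=180, draw]
  BK 13: (-32,8) -> (-19,8) [heading=180, draw]
  -- iteration 4/6 --
  BK 1: (-19,8) -> (-18,8) [heading=180, draw]
  FD 19: (-18,8) -> (-37,8) [heading=180, draw]
  FD 4: (-37,8) -> (-41,8) [heading=180, draw]
  BK 13: (-41,8) -> (-28,8) [heading=180, draw]
  -- iteration 5/6 --
  BK 1: (-28,8) -> (-27,8) [heading=180, draw]
  FD 19: (-27,8) -> (-46,8) [heading=180, draw]
  FD 4: (-46,8) -> (-50,8) [heading=180, draw]
  BK 13: (-50,8) -> (-37,8) [heading=180, draw]
  -- iteration 6/6 --
  BK 1: (-37,8) -> (-36,8) [heading=180, draw]
  FD 19: (-36,8) -> (-55,8) [heading=180, draw]
  FD 4: (-55,8) -> (-59,8) [heading=180, draw]
  BK 13: (-59,8) -> (-46,8) [heading=180, draw]
]
Final: pos=(-46,8), heading=180, 24 segment(s) drawn

Segment endpoints: x in {-59, -55, -50, -46, -41, -37, -36, -32, -28, -27, -23, -19, -18, -14, -10, -9, -1, 0, 8, 9}, y in {8, 8}
xmin=-59, ymin=8, xmax=9, ymax=8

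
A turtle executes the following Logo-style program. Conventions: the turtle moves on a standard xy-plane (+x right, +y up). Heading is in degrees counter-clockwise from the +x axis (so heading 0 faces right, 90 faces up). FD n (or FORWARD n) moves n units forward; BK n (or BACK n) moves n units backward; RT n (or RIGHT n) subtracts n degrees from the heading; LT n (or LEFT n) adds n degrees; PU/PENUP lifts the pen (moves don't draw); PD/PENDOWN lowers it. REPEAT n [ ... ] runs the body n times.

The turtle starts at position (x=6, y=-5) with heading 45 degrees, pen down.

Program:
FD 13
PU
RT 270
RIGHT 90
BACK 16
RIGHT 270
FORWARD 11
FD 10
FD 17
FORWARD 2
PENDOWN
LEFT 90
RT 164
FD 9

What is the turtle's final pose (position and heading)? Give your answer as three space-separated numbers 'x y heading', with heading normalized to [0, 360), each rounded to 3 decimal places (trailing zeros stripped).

Answer: -20.042 29.035 61

Derivation:
Executing turtle program step by step:
Start: pos=(6,-5), heading=45, pen down
FD 13: (6,-5) -> (15.192,4.192) [heading=45, draw]
PU: pen up
RT 270: heading 45 -> 135
RT 90: heading 135 -> 45
BK 16: (15.192,4.192) -> (3.879,-7.121) [heading=45, move]
RT 270: heading 45 -> 135
FD 11: (3.879,-7.121) -> (-3.899,0.657) [heading=135, move]
FD 10: (-3.899,0.657) -> (-10.971,7.728) [heading=135, move]
FD 17: (-10.971,7.728) -> (-22.991,19.749) [heading=135, move]
FD 2: (-22.991,19.749) -> (-24.406,21.163) [heading=135, move]
PD: pen down
LT 90: heading 135 -> 225
RT 164: heading 225 -> 61
FD 9: (-24.406,21.163) -> (-20.042,29.035) [heading=61, draw]
Final: pos=(-20.042,29.035), heading=61, 2 segment(s) drawn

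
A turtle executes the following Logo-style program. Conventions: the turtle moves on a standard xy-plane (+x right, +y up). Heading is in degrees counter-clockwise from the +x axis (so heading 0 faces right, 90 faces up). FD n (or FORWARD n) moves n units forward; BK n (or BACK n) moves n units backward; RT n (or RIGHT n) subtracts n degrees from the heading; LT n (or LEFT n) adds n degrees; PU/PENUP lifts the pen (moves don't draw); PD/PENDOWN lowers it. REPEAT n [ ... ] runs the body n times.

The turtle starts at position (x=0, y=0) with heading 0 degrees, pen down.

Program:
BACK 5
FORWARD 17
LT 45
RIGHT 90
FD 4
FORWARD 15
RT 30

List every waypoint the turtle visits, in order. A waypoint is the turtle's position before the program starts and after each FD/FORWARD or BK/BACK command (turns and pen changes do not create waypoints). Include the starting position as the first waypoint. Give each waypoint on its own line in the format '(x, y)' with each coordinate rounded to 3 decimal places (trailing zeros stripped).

Answer: (0, 0)
(-5, 0)
(12, 0)
(14.828, -2.828)
(25.435, -13.435)

Derivation:
Executing turtle program step by step:
Start: pos=(0,0), heading=0, pen down
BK 5: (0,0) -> (-5,0) [heading=0, draw]
FD 17: (-5,0) -> (12,0) [heading=0, draw]
LT 45: heading 0 -> 45
RT 90: heading 45 -> 315
FD 4: (12,0) -> (14.828,-2.828) [heading=315, draw]
FD 15: (14.828,-2.828) -> (25.435,-13.435) [heading=315, draw]
RT 30: heading 315 -> 285
Final: pos=(25.435,-13.435), heading=285, 4 segment(s) drawn
Waypoints (5 total):
(0, 0)
(-5, 0)
(12, 0)
(14.828, -2.828)
(25.435, -13.435)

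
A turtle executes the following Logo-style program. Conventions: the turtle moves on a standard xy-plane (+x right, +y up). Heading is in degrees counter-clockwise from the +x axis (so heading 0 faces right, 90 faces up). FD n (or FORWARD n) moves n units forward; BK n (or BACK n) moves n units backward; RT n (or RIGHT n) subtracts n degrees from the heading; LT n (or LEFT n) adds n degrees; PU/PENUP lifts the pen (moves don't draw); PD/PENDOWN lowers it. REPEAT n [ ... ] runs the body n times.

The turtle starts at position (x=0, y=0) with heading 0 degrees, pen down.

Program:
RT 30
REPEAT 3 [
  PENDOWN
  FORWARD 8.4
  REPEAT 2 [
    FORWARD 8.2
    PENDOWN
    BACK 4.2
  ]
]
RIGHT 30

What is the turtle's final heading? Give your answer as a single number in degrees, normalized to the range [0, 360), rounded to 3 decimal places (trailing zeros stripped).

Executing turtle program step by step:
Start: pos=(0,0), heading=0, pen down
RT 30: heading 0 -> 330
REPEAT 3 [
  -- iteration 1/3 --
  PD: pen down
  FD 8.4: (0,0) -> (7.275,-4.2) [heading=330, draw]
  REPEAT 2 [
    -- iteration 1/2 --
    FD 8.2: (7.275,-4.2) -> (14.376,-8.3) [heading=330, draw]
    PD: pen down
    BK 4.2: (14.376,-8.3) -> (10.739,-6.2) [heading=330, draw]
    -- iteration 2/2 --
    FD 8.2: (10.739,-6.2) -> (17.84,-10.3) [heading=330, draw]
    PD: pen down
    BK 4.2: (17.84,-10.3) -> (14.203,-8.2) [heading=330, draw]
  ]
  -- iteration 2/3 --
  PD: pen down
  FD 8.4: (14.203,-8.2) -> (21.477,-12.4) [heading=330, draw]
  REPEAT 2 [
    -- iteration 1/2 --
    FD 8.2: (21.477,-12.4) -> (28.579,-16.5) [heading=330, draw]
    PD: pen down
    BK 4.2: (28.579,-16.5) -> (24.942,-14.4) [heading=330, draw]
    -- iteration 2/2 --
    FD 8.2: (24.942,-14.4) -> (32.043,-18.5) [heading=330, draw]
    PD: pen down
    BK 4.2: (32.043,-18.5) -> (28.406,-16.4) [heading=330, draw]
  ]
  -- iteration 3/3 --
  PD: pen down
  FD 8.4: (28.406,-16.4) -> (35.68,-20.6) [heading=330, draw]
  REPEAT 2 [
    -- iteration 1/2 --
    FD 8.2: (35.68,-20.6) -> (42.782,-24.7) [heading=330, draw]
    PD: pen down
    BK 4.2: (42.782,-24.7) -> (39.144,-22.6) [heading=330, draw]
    -- iteration 2/2 --
    FD 8.2: (39.144,-22.6) -> (46.246,-26.7) [heading=330, draw]
    PD: pen down
    BK 4.2: (46.246,-26.7) -> (42.608,-24.6) [heading=330, draw]
  ]
]
RT 30: heading 330 -> 300
Final: pos=(42.608,-24.6), heading=300, 15 segment(s) drawn

Answer: 300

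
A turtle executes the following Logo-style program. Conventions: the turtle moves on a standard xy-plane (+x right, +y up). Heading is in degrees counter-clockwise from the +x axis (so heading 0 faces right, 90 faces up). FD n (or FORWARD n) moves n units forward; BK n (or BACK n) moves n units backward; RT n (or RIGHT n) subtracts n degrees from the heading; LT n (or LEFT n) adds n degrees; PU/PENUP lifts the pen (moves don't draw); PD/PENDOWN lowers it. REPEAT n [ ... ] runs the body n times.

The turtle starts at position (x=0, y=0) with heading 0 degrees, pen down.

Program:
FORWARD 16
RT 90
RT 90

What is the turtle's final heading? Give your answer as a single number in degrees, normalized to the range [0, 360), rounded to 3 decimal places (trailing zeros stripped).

Executing turtle program step by step:
Start: pos=(0,0), heading=0, pen down
FD 16: (0,0) -> (16,0) [heading=0, draw]
RT 90: heading 0 -> 270
RT 90: heading 270 -> 180
Final: pos=(16,0), heading=180, 1 segment(s) drawn

Answer: 180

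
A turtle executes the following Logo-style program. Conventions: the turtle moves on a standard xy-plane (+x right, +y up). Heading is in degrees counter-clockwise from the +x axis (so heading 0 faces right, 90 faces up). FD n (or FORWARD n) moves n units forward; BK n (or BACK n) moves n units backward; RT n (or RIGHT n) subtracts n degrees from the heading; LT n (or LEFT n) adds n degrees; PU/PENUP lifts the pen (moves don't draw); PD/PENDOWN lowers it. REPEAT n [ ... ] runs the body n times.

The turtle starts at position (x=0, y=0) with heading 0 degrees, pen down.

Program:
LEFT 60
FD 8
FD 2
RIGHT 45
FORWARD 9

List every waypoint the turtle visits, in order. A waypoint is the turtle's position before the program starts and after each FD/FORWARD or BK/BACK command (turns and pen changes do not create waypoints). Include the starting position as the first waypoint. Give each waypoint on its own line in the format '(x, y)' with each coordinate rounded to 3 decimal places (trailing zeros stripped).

Answer: (0, 0)
(4, 6.928)
(5, 8.66)
(13.693, 10.99)

Derivation:
Executing turtle program step by step:
Start: pos=(0,0), heading=0, pen down
LT 60: heading 0 -> 60
FD 8: (0,0) -> (4,6.928) [heading=60, draw]
FD 2: (4,6.928) -> (5,8.66) [heading=60, draw]
RT 45: heading 60 -> 15
FD 9: (5,8.66) -> (13.693,10.99) [heading=15, draw]
Final: pos=(13.693,10.99), heading=15, 3 segment(s) drawn
Waypoints (4 total):
(0, 0)
(4, 6.928)
(5, 8.66)
(13.693, 10.99)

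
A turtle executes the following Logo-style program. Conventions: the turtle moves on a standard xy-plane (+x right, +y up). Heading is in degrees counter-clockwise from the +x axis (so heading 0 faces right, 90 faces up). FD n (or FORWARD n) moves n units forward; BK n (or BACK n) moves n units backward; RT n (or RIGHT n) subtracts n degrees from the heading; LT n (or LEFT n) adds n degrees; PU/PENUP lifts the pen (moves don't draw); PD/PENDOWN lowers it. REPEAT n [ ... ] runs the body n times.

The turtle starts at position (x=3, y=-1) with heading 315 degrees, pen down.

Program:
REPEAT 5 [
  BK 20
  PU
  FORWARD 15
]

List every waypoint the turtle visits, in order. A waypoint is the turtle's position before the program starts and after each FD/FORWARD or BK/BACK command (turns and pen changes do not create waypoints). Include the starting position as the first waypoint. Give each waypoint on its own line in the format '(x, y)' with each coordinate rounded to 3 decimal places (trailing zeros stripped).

Executing turtle program step by step:
Start: pos=(3,-1), heading=315, pen down
REPEAT 5 [
  -- iteration 1/5 --
  BK 20: (3,-1) -> (-11.142,13.142) [heading=315, draw]
  PU: pen up
  FD 15: (-11.142,13.142) -> (-0.536,2.536) [heading=315, move]
  -- iteration 2/5 --
  BK 20: (-0.536,2.536) -> (-14.678,16.678) [heading=315, move]
  PU: pen up
  FD 15: (-14.678,16.678) -> (-4.071,6.071) [heading=315, move]
  -- iteration 3/5 --
  BK 20: (-4.071,6.071) -> (-18.213,20.213) [heading=315, move]
  PU: pen up
  FD 15: (-18.213,20.213) -> (-7.607,9.607) [heading=315, move]
  -- iteration 4/5 --
  BK 20: (-7.607,9.607) -> (-21.749,23.749) [heading=315, move]
  PU: pen up
  FD 15: (-21.749,23.749) -> (-11.142,13.142) [heading=315, move]
  -- iteration 5/5 --
  BK 20: (-11.142,13.142) -> (-25.284,27.284) [heading=315, move]
  PU: pen up
  FD 15: (-25.284,27.284) -> (-14.678,16.678) [heading=315, move]
]
Final: pos=(-14.678,16.678), heading=315, 1 segment(s) drawn
Waypoints (11 total):
(3, -1)
(-11.142, 13.142)
(-0.536, 2.536)
(-14.678, 16.678)
(-4.071, 6.071)
(-18.213, 20.213)
(-7.607, 9.607)
(-21.749, 23.749)
(-11.142, 13.142)
(-25.284, 27.284)
(-14.678, 16.678)

Answer: (3, -1)
(-11.142, 13.142)
(-0.536, 2.536)
(-14.678, 16.678)
(-4.071, 6.071)
(-18.213, 20.213)
(-7.607, 9.607)
(-21.749, 23.749)
(-11.142, 13.142)
(-25.284, 27.284)
(-14.678, 16.678)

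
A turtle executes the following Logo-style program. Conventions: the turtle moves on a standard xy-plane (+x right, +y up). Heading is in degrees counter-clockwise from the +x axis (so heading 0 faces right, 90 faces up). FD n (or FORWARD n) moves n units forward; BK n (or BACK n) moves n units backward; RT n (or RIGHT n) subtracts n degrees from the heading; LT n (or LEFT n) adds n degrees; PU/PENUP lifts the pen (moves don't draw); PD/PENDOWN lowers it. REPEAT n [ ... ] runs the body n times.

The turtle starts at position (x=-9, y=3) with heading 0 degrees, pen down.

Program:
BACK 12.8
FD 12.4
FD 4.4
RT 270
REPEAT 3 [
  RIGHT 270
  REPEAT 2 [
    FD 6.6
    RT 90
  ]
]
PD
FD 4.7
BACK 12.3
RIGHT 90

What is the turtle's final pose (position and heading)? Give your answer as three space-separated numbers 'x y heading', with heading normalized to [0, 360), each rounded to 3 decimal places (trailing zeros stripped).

Answer: 9.2 9.6 90

Derivation:
Executing turtle program step by step:
Start: pos=(-9,3), heading=0, pen down
BK 12.8: (-9,3) -> (-21.8,3) [heading=0, draw]
FD 12.4: (-21.8,3) -> (-9.4,3) [heading=0, draw]
FD 4.4: (-9.4,3) -> (-5,3) [heading=0, draw]
RT 270: heading 0 -> 90
REPEAT 3 [
  -- iteration 1/3 --
  RT 270: heading 90 -> 180
  REPEAT 2 [
    -- iteration 1/2 --
    FD 6.6: (-5,3) -> (-11.6,3) [heading=180, draw]
    RT 90: heading 180 -> 90
    -- iteration 2/2 --
    FD 6.6: (-11.6,3) -> (-11.6,9.6) [heading=90, draw]
    RT 90: heading 90 -> 0
  ]
  -- iteration 2/3 --
  RT 270: heading 0 -> 90
  REPEAT 2 [
    -- iteration 1/2 --
    FD 6.6: (-11.6,9.6) -> (-11.6,16.2) [heading=90, draw]
    RT 90: heading 90 -> 0
    -- iteration 2/2 --
    FD 6.6: (-11.6,16.2) -> (-5,16.2) [heading=0, draw]
    RT 90: heading 0 -> 270
  ]
  -- iteration 3/3 --
  RT 270: heading 270 -> 0
  REPEAT 2 [
    -- iteration 1/2 --
    FD 6.6: (-5,16.2) -> (1.6,16.2) [heading=0, draw]
    RT 90: heading 0 -> 270
    -- iteration 2/2 --
    FD 6.6: (1.6,16.2) -> (1.6,9.6) [heading=270, draw]
    RT 90: heading 270 -> 180
  ]
]
PD: pen down
FD 4.7: (1.6,9.6) -> (-3.1,9.6) [heading=180, draw]
BK 12.3: (-3.1,9.6) -> (9.2,9.6) [heading=180, draw]
RT 90: heading 180 -> 90
Final: pos=(9.2,9.6), heading=90, 11 segment(s) drawn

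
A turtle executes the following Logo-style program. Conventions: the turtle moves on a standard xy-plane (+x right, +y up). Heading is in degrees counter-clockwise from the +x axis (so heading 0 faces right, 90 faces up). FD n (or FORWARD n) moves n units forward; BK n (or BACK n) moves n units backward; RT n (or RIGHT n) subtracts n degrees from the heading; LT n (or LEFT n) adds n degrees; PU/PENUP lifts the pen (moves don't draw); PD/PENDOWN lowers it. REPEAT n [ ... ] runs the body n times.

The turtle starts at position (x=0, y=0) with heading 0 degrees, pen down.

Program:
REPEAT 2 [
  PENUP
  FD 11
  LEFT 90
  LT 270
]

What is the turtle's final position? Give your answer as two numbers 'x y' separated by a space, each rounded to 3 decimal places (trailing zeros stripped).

Answer: 22 0

Derivation:
Executing turtle program step by step:
Start: pos=(0,0), heading=0, pen down
REPEAT 2 [
  -- iteration 1/2 --
  PU: pen up
  FD 11: (0,0) -> (11,0) [heading=0, move]
  LT 90: heading 0 -> 90
  LT 270: heading 90 -> 0
  -- iteration 2/2 --
  PU: pen up
  FD 11: (11,0) -> (22,0) [heading=0, move]
  LT 90: heading 0 -> 90
  LT 270: heading 90 -> 0
]
Final: pos=(22,0), heading=0, 0 segment(s) drawn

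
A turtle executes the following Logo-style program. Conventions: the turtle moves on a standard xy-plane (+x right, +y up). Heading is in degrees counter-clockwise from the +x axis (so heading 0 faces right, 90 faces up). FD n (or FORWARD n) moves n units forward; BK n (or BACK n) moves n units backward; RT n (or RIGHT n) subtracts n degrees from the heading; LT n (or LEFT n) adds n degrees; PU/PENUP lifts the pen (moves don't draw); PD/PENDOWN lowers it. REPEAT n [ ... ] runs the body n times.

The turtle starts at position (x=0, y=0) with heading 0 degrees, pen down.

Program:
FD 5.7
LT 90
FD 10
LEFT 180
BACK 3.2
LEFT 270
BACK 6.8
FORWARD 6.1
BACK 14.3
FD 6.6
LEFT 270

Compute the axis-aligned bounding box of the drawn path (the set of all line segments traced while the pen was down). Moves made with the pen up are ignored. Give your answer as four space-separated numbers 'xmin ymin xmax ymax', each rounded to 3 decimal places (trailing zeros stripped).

Answer: 0 0 20.7 13.2

Derivation:
Executing turtle program step by step:
Start: pos=(0,0), heading=0, pen down
FD 5.7: (0,0) -> (5.7,0) [heading=0, draw]
LT 90: heading 0 -> 90
FD 10: (5.7,0) -> (5.7,10) [heading=90, draw]
LT 180: heading 90 -> 270
BK 3.2: (5.7,10) -> (5.7,13.2) [heading=270, draw]
LT 270: heading 270 -> 180
BK 6.8: (5.7,13.2) -> (12.5,13.2) [heading=180, draw]
FD 6.1: (12.5,13.2) -> (6.4,13.2) [heading=180, draw]
BK 14.3: (6.4,13.2) -> (20.7,13.2) [heading=180, draw]
FD 6.6: (20.7,13.2) -> (14.1,13.2) [heading=180, draw]
LT 270: heading 180 -> 90
Final: pos=(14.1,13.2), heading=90, 7 segment(s) drawn

Segment endpoints: x in {0, 5.7, 5.7, 5.7, 6.4, 12.5, 14.1, 20.7}, y in {0, 10, 13.2, 13.2, 13.2, 13.2}
xmin=0, ymin=0, xmax=20.7, ymax=13.2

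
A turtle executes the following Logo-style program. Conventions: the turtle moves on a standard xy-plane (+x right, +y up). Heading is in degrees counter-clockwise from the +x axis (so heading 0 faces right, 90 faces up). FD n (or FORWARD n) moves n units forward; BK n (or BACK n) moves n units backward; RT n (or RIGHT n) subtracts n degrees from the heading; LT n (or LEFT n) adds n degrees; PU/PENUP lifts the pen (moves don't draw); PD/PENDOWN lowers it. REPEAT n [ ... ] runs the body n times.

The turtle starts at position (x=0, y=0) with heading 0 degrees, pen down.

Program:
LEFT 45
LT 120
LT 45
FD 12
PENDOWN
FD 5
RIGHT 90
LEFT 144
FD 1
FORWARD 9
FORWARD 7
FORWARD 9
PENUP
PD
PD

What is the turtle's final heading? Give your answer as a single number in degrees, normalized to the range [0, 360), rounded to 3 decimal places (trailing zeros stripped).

Answer: 264

Derivation:
Executing turtle program step by step:
Start: pos=(0,0), heading=0, pen down
LT 45: heading 0 -> 45
LT 120: heading 45 -> 165
LT 45: heading 165 -> 210
FD 12: (0,0) -> (-10.392,-6) [heading=210, draw]
PD: pen down
FD 5: (-10.392,-6) -> (-14.722,-8.5) [heading=210, draw]
RT 90: heading 210 -> 120
LT 144: heading 120 -> 264
FD 1: (-14.722,-8.5) -> (-14.827,-9.495) [heading=264, draw]
FD 9: (-14.827,-9.495) -> (-15.768,-18.445) [heading=264, draw]
FD 7: (-15.768,-18.445) -> (-16.499,-25.407) [heading=264, draw]
FD 9: (-16.499,-25.407) -> (-17.44,-34.358) [heading=264, draw]
PU: pen up
PD: pen down
PD: pen down
Final: pos=(-17.44,-34.358), heading=264, 6 segment(s) drawn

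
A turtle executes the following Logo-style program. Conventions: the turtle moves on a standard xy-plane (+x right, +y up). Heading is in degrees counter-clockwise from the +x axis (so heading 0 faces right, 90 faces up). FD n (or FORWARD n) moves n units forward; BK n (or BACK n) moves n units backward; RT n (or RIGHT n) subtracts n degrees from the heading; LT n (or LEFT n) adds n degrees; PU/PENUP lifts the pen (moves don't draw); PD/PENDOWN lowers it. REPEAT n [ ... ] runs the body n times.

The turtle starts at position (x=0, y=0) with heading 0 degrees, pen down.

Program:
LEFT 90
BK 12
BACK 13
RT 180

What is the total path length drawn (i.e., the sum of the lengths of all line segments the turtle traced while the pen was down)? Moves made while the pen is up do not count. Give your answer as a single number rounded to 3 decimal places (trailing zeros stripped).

Executing turtle program step by step:
Start: pos=(0,0), heading=0, pen down
LT 90: heading 0 -> 90
BK 12: (0,0) -> (0,-12) [heading=90, draw]
BK 13: (0,-12) -> (0,-25) [heading=90, draw]
RT 180: heading 90 -> 270
Final: pos=(0,-25), heading=270, 2 segment(s) drawn

Segment lengths:
  seg 1: (0,0) -> (0,-12), length = 12
  seg 2: (0,-12) -> (0,-25), length = 13
Total = 25

Answer: 25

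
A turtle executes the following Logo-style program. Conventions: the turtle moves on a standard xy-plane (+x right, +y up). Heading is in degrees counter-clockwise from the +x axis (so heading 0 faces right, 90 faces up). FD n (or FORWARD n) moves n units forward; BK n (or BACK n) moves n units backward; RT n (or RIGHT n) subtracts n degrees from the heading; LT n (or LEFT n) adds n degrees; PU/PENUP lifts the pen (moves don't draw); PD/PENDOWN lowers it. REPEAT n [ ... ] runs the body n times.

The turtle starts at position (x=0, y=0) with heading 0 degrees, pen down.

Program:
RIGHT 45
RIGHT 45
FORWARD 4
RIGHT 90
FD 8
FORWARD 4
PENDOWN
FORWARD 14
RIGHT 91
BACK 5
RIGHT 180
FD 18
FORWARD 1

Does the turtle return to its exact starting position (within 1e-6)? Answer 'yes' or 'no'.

Answer: no

Derivation:
Executing turtle program step by step:
Start: pos=(0,0), heading=0, pen down
RT 45: heading 0 -> 315
RT 45: heading 315 -> 270
FD 4: (0,0) -> (0,-4) [heading=270, draw]
RT 90: heading 270 -> 180
FD 8: (0,-4) -> (-8,-4) [heading=180, draw]
FD 4: (-8,-4) -> (-12,-4) [heading=180, draw]
PD: pen down
FD 14: (-12,-4) -> (-26,-4) [heading=180, draw]
RT 91: heading 180 -> 89
BK 5: (-26,-4) -> (-26.087,-8.999) [heading=89, draw]
RT 180: heading 89 -> 269
FD 18: (-26.087,-8.999) -> (-26.401,-26.996) [heading=269, draw]
FD 1: (-26.401,-26.996) -> (-26.419,-27.996) [heading=269, draw]
Final: pos=(-26.419,-27.996), heading=269, 7 segment(s) drawn

Start position: (0, 0)
Final position: (-26.419, -27.996)
Distance = 38.494; >= 1e-6 -> NOT closed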